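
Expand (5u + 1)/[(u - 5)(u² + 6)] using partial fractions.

At u=5: P = (5·5 + 1)/(5² + 6) = 26/31. Q = -P = -26/31, R = 5 - 5·P = 25/31
Result: (26/31)/(u - 5) - ((26/31)u - 25/31)/(u² + 6)


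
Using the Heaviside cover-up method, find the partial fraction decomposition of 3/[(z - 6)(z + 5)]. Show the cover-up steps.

Cover (z - 6): set z=6, get α = 3/(6 + 5) = 3/11. Cover (z + 5): set z=-5, get β = 3/(-5 - 6) = -3/11.
Result: (3/11)/(z - 6) - (3/11)/(z + 5)


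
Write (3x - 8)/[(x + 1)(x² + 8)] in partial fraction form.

At x=-1: α = (3·(-1) - 8)/((-1)² + 8) = -11/9. β = -α = 11/9, γ = 3 - (-1)·α = 16/9
Result: (-11/9)/(x + 1) + ((11/9)x + 16/9)/(x² + 8)


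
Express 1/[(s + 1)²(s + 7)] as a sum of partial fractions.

Cover-up at s=-7: C = 1/(-7 + 1)² = 1/36. Cover-up at s=-1: B = 1/(-1 + 7) = 1/6. Comparing s² coeff: A = -C = -1/36
Result: (-1/36)/(s + 1) + (1/6)/(s + 1)² + (1/36)/(s + 7)


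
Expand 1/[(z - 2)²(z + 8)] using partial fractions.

Cover-up at z=-8: C = 1/(-8 - 2)² = 1/100. Cover-up at z=2: B = 1/(2 + 8) = 1/10. Comparing z² coeff: A = -C = -1/100
Result: (-1/100)/(z - 2) + (1/10)/(z - 2)² + (1/100)/(z + 8)


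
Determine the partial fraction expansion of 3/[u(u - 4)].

3/u(u - 4) = A/u + B/(u - 4). A = 3/(0 - 4) = -3/4, B = 3/(4 - 0) = 3/4
Result: (-3/4)/u + (3/4)/(u - 4)


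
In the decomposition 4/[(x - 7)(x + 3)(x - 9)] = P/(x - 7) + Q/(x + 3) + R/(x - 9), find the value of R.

Cover-up at x = 9: R = 4/[(9 - 7)(9 + 3)] = 4/[(2)(12)] = 4/24 = 1/6


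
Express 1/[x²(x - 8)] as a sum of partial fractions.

Cover-up at x=8: γ = 1/(8 - 0)² = 1/64. Cover-up at x=0: β = 1/(0 - 8) = -1/8. Comparing x² coeff: α = -γ = -1/64
Result: (-1/64)/x - (1/8)/x² + (1/64)/(x - 8)


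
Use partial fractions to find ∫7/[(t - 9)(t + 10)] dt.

Decompose: 7/[(t - 9)(t + 10)] = (7/19)/(t - 9) - (7/19)/(t + 10). Integrate each term: (7/19) ln|(t - 9)| - (7/19) ln|(t + 10)| + C


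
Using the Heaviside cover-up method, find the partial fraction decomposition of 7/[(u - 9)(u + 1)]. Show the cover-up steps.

Cover (u - 9): set u=9, get A = 7/(9 + 1) = 7/10. Cover (u + 1): set u=-1, get B = 7/(-1 - 9) = -7/10.
Result: (7/10)/(u - 9) - (7/10)/(u + 1)


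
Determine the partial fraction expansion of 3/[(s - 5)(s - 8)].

3/(s - 5)(s - 8) = α/(s - 5) + β/(s - 8). α = 3/(5 - 8) = -1, β = 3/(8 - 5) = 1
Result: -1/(s - 5) + 1/(s - 8)


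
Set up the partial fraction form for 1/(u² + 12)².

Repeated quadratic factor: (Pu + Q)/(u² + 12) + (Ru + S)/(u² + 12)²


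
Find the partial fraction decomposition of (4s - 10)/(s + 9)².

(4s - 10) = P(s + 9) + Q. At s = -9: Q = 4·(-9) - 10 = -46. Coeff of s: P = 4
Result: 4/(s + 9) - 46/(s + 9)²


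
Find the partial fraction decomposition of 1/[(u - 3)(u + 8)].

1/(u - 3)(u + 8) = P/(u - 3) + Q/(u + 8). P = 1/(3 + 8) = 1/11, Q = 1/(-8 - 3) = -1/11
Result: (1/11)/(u - 3) - (1/11)/(u + 8)


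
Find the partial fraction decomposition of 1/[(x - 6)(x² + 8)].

Cover-up at x = 6: α = 1/(6² + 8) = 1/44. Then β = -α = -1/44, γ = -α·(0 + 6) = -3/22
Result: (1/44)/(x - 6) - ((1/44)x + 3/22)/(x² + 8)


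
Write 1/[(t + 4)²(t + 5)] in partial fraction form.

Cover-up at t=-5: γ = 1/(-5 + 4)² = 1. Cover-up at t=-4: β = 1/(-4 + 5) = 1. Comparing t² coeff: α = -γ = -1
Result: -1/(t + 4) + 1/(t + 4)² + 1/(t + 5)


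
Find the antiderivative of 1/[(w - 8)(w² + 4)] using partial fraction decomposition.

Cover-up at w=8: P = 1/(8²+4) = 1/68. Coeff matching: Q = -1/68, R = -2/17. Decomposition: (1/68)/(w - 8) - ((1/68)w + 2/17)/(w² + 4). Integrate: linear → ln, quadratic → (1/2)ln + arctan: (1/68) ln|(w - 8)| - (1/136) ln(w² + 4) - (1/17) arctan(w/2) + C


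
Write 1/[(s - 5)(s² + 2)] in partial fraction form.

Cover-up at s = 5: P = 1/(5² + 2) = 1/27. Then Q = -P = -1/27, R = -P·(0 + 5) = -5/27
Result: (1/27)/(s - 5) - ((1/27)s + 5/27)/(s² + 2)


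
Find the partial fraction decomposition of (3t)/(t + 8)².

(3t) = A(t + 8) + B. At t = -8: B = 3·(-8) + 0 = -24. Coeff of t: A = 3
Result: 3/(t + 8) - 24/(t + 8)²


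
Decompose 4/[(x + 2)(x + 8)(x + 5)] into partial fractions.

Using cover-up method: P = 2/9, Q = 2/9, R = -4/9
Result: (2/9)/(x + 2) + (2/9)/(x + 8) - (4/9)/(x + 5)


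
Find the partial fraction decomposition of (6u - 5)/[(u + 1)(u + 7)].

At u=-1: A = (6·(-1) - 5)/(-1 + 7) = -11/6. At u=-7: B = (6·(-7) - 5)/(-7 + 1) = 47/6
Result: (-11/6)/(u + 1) + (47/6)/(u + 7)


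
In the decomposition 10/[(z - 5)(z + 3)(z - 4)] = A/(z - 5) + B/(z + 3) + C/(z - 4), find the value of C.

Cover-up at z = 4: C = 10/[(4 - 5)(4 + 3)] = 10/[(-1)(7)] = -10/7


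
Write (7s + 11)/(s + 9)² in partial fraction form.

(7s + 11) = A(s + 9) + B. At s = -9: B = 7·(-9) + 11 = -52. Coeff of s: A = 7
Result: 7/(s + 9) - 52/(s + 9)²


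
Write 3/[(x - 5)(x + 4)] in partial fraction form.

3/(x - 5)(x + 4) = P/(x - 5) + Q/(x + 4). P = 3/(5 + 4) = 1/3, Q = 3/(-4 - 5) = -1/3
Result: (1/3)/(x - 5) - (1/3)/(x + 4)


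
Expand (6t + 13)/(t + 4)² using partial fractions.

(6t + 13) = A(t + 4) + B. At t = -4: B = 6·(-4) + 13 = -11. Coeff of t: A = 6
Result: 6/(t + 4) - 11/(t + 4)²


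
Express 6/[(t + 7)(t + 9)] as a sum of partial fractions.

6/(t + 7)(t + 9) = α/(t + 7) + β/(t + 9). α = 6/(-7 + 9) = 3, β = 6/(-9 + 7) = -3
Result: 3/(t + 7) - 3/(t + 9)


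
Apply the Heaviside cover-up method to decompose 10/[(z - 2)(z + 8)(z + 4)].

Cover (z - 2), z=2: α = 10/[(2 + 8)(2 + 4)] = 1/6. Cover (z + 8), z=-8: β = 10/[(-8 - 2)(-8 + 4)] = 1/4. Cover (z + 4), z=-4: γ = 10/[(-4 - 2)(-4 + 8)] = -5/12.
Result: (1/6)/(z - 2) + (1/4)/(z + 8) - (5/12)/(z + 4)


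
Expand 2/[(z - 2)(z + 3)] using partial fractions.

2/(z - 2)(z + 3) = A/(z - 2) + B/(z + 3). A = 2/(2 + 3) = 2/5, B = 2/(-3 - 2) = -2/5
Result: (2/5)/(z - 2) - (2/5)/(z + 3)


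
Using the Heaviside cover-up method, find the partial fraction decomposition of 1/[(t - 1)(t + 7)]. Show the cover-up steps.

Cover (t - 1): set t=1, get A = 1/(1 + 7) = 1/8. Cover (t + 7): set t=-7, get B = 1/(-7 - 1) = -1/8.
Result: (1/8)/(t - 1) - (1/8)/(t + 7)


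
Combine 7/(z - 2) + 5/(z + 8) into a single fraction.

Common denominator (z - 2)(z + 8). Numerator: 7(z + 8) + 5(z - 2) = (7z + 56) + (5z - 10) = 12z + 46
Result: (12z + 46)/[(z - 2)(z + 8)]


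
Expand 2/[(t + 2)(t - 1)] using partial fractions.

2/(t + 2)(t - 1) = P/(t + 2) + Q/(t - 1). P = 2/(-2 - 1) = -2/3, Q = 2/(1 + 2) = 2/3
Result: (-2/3)/(t + 2) + (2/3)/(t - 1)


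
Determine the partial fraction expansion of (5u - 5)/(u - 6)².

(5u - 5) = A(u - 6) + B. At u = 6: B = 5·6 - 5 = 25. Coeff of u: A = 5
Result: 5/(u - 6) + 25/(u - 6)²


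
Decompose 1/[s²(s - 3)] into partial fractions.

Cover-up at s=3: γ = 1/(3 - 0)² = 1/9. Cover-up at s=0: β = 1/(0 - 3) = -1/3. Comparing s² coeff: α = -γ = -1/9
Result: (-1/9)/s - (1/3)/s² + (1/9)/(s - 3)


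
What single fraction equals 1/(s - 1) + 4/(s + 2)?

Common denominator (s - 1)(s + 2). Numerator: 1(s + 2) + 4(s - 1) = (s + 2) + (4s - 4) = 5s - 2
Result: (5s - 2)/[(s - 1)(s + 2)]


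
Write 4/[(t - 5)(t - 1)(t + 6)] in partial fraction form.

Using cover-up method: A = 1/11, B = -1/7, C = 4/77
Result: (1/11)/(t - 5) - (1/7)/(t - 1) + (4/77)/(t + 6)


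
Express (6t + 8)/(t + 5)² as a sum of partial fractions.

(6t + 8) = α(t + 5) + β. At t = -5: β = 6·(-5) + 8 = -22. Coeff of t: α = 6
Result: 6/(t + 5) - 22/(t + 5)²


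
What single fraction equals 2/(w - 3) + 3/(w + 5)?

Common denominator (w - 3)(w + 5). Numerator: 2(w + 5) + 3(w - 3) = (2w + 10) + (3w - 9) = 5w + 1
Result: (5w + 1)/[(w - 3)(w + 5)]


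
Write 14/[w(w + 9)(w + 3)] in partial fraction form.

Using cover-up method: α = 14/27, β = 7/27, γ = -7/9
Result: (14/27)/w + (7/27)/(w + 9) - (7/9)/(w + 3)


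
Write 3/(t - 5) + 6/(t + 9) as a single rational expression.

Common denominator (t - 5)(t + 9). Numerator: 3(t + 9) + 6(t - 5) = (3t + 27) + (6t - 30) = 9t - 3
Result: (9t - 3)/[(t - 5)(t + 9)]


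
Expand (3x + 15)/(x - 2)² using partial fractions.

(3x + 15) = A(x - 2) + B. At x = 2: B = 3·2 + 15 = 21. Coeff of x: A = 3
Result: 3/(x - 2) + 21/(x - 2)²


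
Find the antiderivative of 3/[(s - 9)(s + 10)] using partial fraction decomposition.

Decompose: 3/[(s - 9)(s + 10)] = (3/19)/(s - 9) - (3/19)/(s + 10). Integrate each term: (3/19) ln|(s - 9)| - (3/19) ln|(s + 10)| + C


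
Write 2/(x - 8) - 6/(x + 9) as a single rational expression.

Common denominator (x - 8)(x + 9). Numerator: 2(x + 9) - 6(x - 8) = (2x + 18) - (6x - 48) = -4x + 66
Result: (-4x + 66)/[(x - 8)(x + 9)]


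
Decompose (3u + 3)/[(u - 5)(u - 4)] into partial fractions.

At u=5: P = (3·5 + 3)/(5 - 4) = 18. At u=4: Q = (3·4 + 3)/(4 - 5) = -15
Result: 18/(u - 5) - 15/(u - 4)


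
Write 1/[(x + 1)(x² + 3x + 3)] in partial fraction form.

Cover-up at x = -1: α = 1/((-1)² + 3·(-1) + 3) = 1. Then β = -α = -1, γ = -α·(3 - 1) = -2
Result: 1/(x + 1) - (x + 2)/(x² + 3x + 3)


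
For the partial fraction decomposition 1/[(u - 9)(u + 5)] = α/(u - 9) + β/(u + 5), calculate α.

Cover-up at u = 9: α = 1/(9 + 5) = 1/14


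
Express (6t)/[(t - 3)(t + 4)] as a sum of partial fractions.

At t=3: α = (6·3 + 0)/(3 + 4) = 18/7. At t=-4: β = (6·(-4) + 0)/(-4 - 3) = 24/7
Result: (18/7)/(t - 3) + (24/7)/(t + 4)


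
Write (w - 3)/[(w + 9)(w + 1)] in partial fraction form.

At w=-9: A = (1·(-9) - 3)/(-9 + 1) = 3/2. At w=-1: B = (1·(-1) - 3)/(-1 + 9) = -1/2
Result: (3/2)/(w + 9) - (1/2)/(w + 1)


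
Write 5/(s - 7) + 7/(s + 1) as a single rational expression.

Common denominator (s - 7)(s + 1). Numerator: 5(s + 1) + 7(s - 7) = (5s + 5) + (7s - 49) = 12s - 44
Result: (12s - 44)/[(s - 7)(s + 1)]


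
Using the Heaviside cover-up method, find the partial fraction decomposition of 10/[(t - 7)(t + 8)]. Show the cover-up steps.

Cover (t - 7): set t=7, get P = 10/(7 + 8) = 2/3. Cover (t + 8): set t=-8, get Q = 10/(-8 - 7) = -2/3.
Result: (2/3)/(t - 7) - (2/3)/(t + 8)


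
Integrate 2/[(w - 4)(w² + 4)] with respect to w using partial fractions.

Cover-up at w=4: P = 2/(4²+4) = 1/10. Coeff matching: Q = -1/10, R = -2/5. Decomposition: (1/10)/(w - 4) - ((1/10)w + 2/5)/(w² + 4). Integrate: linear → ln, quadratic → (1/2)ln + arctan: (1/10) ln|(w - 4)| - (1/20) ln(w² + 4) - (1/5) arctan(w/2) + C


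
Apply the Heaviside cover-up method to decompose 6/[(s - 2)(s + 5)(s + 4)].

Cover (s - 2), s=2: P = 6/[(2 + 5)(2 + 4)] = 1/7. Cover (s + 5), s=-5: Q = 6/[(-5 - 2)(-5 + 4)] = 6/7. Cover (s + 4), s=-4: R = 6/[(-4 - 2)(-4 + 5)] = -1.
Result: (1/7)/(s - 2) + (6/7)/(s + 5) - 1/(s + 4)


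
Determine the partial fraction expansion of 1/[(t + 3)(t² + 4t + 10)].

Cover-up at t = -3: A = 1/((-3)² + 4·(-3) + 10) = 1/7. Then B = -A = -1/7, C = -A·(4 - 3) = -1/7
Result: (1/7)/(t + 3) - ((1/7)t + 1/7)/(t² + 4t + 10)


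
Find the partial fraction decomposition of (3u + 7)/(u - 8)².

(3u + 7) = α(u - 8) + β. At u = 8: β = 3·8 + 7 = 31. Coeff of u: α = 3
Result: 3/(u - 8) + 31/(u - 8)²


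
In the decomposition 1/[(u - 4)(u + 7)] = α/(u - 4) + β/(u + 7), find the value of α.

Cover-up at u = 4: α = 1/(4 + 7) = 1/11


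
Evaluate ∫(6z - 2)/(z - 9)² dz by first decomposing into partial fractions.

Decompose: P = 6, Q = 6·9 - 2 = 52, so (6z - 2)/(z - 9)² = 6/(z - 9) + 52/(z - 9)². Integrate: ∫ P/(z - 9) dz = 6 ln|(z - 9)|; ∫ Q/(z - 9)² dz = -52/(z - 9). Sum: 6 ln|(z - 9)| - 52/(z - 9) + C


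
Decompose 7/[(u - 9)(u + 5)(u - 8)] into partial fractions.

Using cover-up method: α = 1/2, β = 1/26, γ = -7/13
Result: (1/2)/(u - 9) + (1/26)/(u + 5) - (7/13)/(u - 8)


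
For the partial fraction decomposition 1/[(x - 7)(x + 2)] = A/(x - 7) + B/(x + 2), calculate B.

Cover-up at x = -2: B = 1/(-2 - 7) = -1/9


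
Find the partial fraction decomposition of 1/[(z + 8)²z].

Cover-up at z=0: C = 1/(0 + 8)² = 1/64. Cover-up at z=-8: B = 1/(-8 - 0) = -1/8. Comparing z² coeff: A = -C = -1/64
Result: (-1/64)/(z + 8) - (1/8)/(z + 8)² + (1/64)/z


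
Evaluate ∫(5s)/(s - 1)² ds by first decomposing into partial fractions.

Decompose: P = 5, Q = 5·1 + 0 = 5, so (5s)/(s - 1)² = 5/(s - 1) + 5/(s - 1)². Integrate: ∫ P/(s - 1) ds = 5 ln|(s - 1)|; ∫ Q/(s - 1)² ds = -5/(s - 1). Sum: 5 ln|(s - 1)| - 5/(s - 1) + C


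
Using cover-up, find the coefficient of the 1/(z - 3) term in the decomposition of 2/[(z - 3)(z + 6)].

Cover (z - 3), set z=3: 2/((z + 6) at z=3) = 2/(9) = 2/9


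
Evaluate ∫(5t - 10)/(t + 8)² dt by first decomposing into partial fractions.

Decompose: P = 5, Q = 5·(-8) - 10 = -50, so (5t - 10)/(t + 8)² = 5/(t + 8) - 50/(t + 8)². Integrate: ∫ P/(t + 8) dt = 5 ln|(t + 8)|; ∫ Q/(t + 8)² dt = 50/(t + 8). Sum: 5 ln|(t + 8)| + 50/(t + 8) + C


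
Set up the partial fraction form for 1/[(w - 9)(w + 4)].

Distinct linear factors: P/(w - 9) + Q/(w + 4)


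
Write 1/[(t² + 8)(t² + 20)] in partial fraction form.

Coefficient matching gives α = γ = 0, β = 1/(20-8) = 1/12, δ = -β = -1/12
Result: (1/12)/(t² + 8) - (1/12)/(t² + 20)


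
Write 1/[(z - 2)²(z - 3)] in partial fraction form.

Cover-up at z=3: γ = 1/(3 - 2)² = 1. Cover-up at z=2: β = 1/(2 - 3) = -1. Comparing z² coeff: α = -γ = -1
Result: -1/(z - 2) - 1/(z - 2)² + 1/(z - 3)


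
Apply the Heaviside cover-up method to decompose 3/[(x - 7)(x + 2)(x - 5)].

Cover (x - 7), x=7: P = 3/[(7 + 2)(7 - 5)] = 1/6. Cover (x + 2), x=-2: Q = 3/[(-2 - 7)(-2 - 5)] = 1/21. Cover (x - 5), x=5: R = 3/[(5 - 7)(5 + 2)] = -3/14.
Result: (1/6)/(x - 7) + (1/21)/(x + 2) - (3/14)/(x - 5)


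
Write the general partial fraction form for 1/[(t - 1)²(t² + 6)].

Repeated linear + quadratic: P/(t - 1) + Q/(t - 1)² + (Rt + S)/(t² + 6)


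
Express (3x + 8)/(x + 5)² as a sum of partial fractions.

(3x + 8) = P(x + 5) + Q. At x = -5: Q = 3·(-5) + 8 = -7. Coeff of x: P = 3
Result: 3/(x + 5) - 7/(x + 5)²


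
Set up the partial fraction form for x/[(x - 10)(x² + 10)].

Linear + irreducible quadratic: α/(x - 10) + (βx + γ)/(x² + 10)


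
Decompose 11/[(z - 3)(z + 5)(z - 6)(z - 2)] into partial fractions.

Using Heaviside cover-up: (-11/24)/(z - 3) - (1/56)/(z + 5) + (1/12)/(z - 6) + (11/28)/(z - 2)


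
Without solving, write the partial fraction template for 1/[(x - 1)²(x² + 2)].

Repeated linear + quadratic: α/(x - 1) + β/(x - 1)² + (γx + δ)/(x² + 2)


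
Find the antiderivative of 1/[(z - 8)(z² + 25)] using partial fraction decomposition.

Cover-up at z=8: A = 1/(8²+25) = 1/89. Coeff matching: B = -1/89, C = -8/89. Decomposition: (1/89)/(z - 8) - ((1/89)z + 8/89)/(z² + 25). Integrate: linear → ln, quadratic → (1/2)ln + arctan: (1/89) ln|(z - 8)| - (1/178) ln(z² + 25) - (8/445) arctan(z/5) + C


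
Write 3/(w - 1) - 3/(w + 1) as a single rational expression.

Common denominator (w - 1)(w + 1). Numerator: 3(w + 1) - 3(w - 1) = (3w + 3) - (3w - 3) = 6
Result: (6)/[(w - 1)(w + 1)]


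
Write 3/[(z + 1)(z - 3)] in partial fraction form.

3/(z + 1)(z - 3) = A/(z + 1) + B/(z - 3). A = 3/(-1 - 3) = -3/4, B = 3/(3 + 1) = 3/4
Result: (-3/4)/(z + 1) + (3/4)/(z - 3)


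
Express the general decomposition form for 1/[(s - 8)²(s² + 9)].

Repeated linear + quadratic: A/(s - 8) + B/(s - 8)² + (Cs + D)/(s² + 9)


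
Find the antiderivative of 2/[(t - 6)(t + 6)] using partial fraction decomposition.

Decompose: 2/[(t - 6)(t + 6)] = (1/6)/(t - 6) - (1/6)/(t + 6). Integrate each term: (1/6) ln|(t - 6)| - (1/6) ln|(t + 6)| + C


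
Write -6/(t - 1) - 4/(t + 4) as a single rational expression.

Common denominator (t - 1)(t + 4). Numerator: -6(t + 4) - 4(t - 1) = (-6t - 24) - (4t - 4) = -10t - 20
Result: (-10t - 20)/[(t - 1)(t + 4)]


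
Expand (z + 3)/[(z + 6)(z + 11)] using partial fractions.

At z=-6: P = (1·(-6) + 3)/(-6 + 11) = -3/5. At z=-11: Q = (1·(-11) + 3)/(-11 + 6) = 8/5
Result: (-3/5)/(z + 6) + (8/5)/(z + 11)


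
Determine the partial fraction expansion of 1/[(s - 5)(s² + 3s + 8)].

Cover-up at s = 5: α = 1/(5² + 3·5 + 8) = 1/48. Then β = -α = -1/48, γ = -α·(3 + 5) = -1/6
Result: (1/48)/(s - 5) - ((1/48)s + 1/6)/(s² + 3s + 8)


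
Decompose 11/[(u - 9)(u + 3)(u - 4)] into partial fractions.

Using cover-up method: A = 11/60, B = 11/84, C = -11/35
Result: (11/60)/(u - 9) + (11/84)/(u + 3) - (11/35)/(u - 4)


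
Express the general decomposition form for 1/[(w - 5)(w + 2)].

Distinct linear factors: α/(w - 5) + β/(w + 2)


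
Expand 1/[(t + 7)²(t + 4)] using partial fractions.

Cover-up at t=-4: R = 1/(-4 + 7)² = 1/9. Cover-up at t=-7: Q = 1/(-7 + 4) = -1/3. Comparing t² coeff: P = -R = -1/9
Result: (-1/9)/(t + 7) - (1/3)/(t + 7)² + (1/9)/(t + 4)


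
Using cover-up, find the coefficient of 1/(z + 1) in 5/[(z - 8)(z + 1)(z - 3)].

Cover (z + 1), set z=-1: 5/[(-1 - 8)(-1 - 3)] = 5/36


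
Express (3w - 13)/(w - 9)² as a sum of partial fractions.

(3w - 13) = A(w - 9) + B. At w = 9: B = 3·9 - 13 = 14. Coeff of w: A = 3
Result: 3/(w - 9) + 14/(w - 9)²


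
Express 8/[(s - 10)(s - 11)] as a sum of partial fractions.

8/(s - 10)(s - 11) = A/(s - 10) + B/(s - 11). A = 8/(10 - 11) = -8, B = 8/(11 - 10) = 8
Result: -8/(s - 10) + 8/(s - 11)


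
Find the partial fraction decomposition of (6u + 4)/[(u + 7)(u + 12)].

At u=-7: P = (6·(-7) + 4)/(-7 + 12) = -38/5. At u=-12: Q = (6·(-12) + 4)/(-12 + 7) = 68/5
Result: (-38/5)/(u + 7) + (68/5)/(u + 12)


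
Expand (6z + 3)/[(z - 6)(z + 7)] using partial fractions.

At z=6: α = (6·6 + 3)/(6 + 7) = 3. At z=-7: β = (6·(-7) + 3)/(-7 - 6) = 3
Result: 3/(z - 6) + 3/(z + 7)


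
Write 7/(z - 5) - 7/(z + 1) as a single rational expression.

Common denominator (z - 5)(z + 1). Numerator: 7(z + 1) - 7(z - 5) = (7z + 7) - (7z - 35) = 42
Result: (42)/[(z - 5)(z + 1)]


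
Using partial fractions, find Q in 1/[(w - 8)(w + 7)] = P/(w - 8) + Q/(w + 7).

Cover-up at w = -7: Q = 1/(-7 - 8) = -1/15


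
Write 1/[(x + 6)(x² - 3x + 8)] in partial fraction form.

Cover-up at x = -6: A = 1/((-6)² - 3·(-6) + 8) = 1/62. Then B = -A = -1/62, C = -A·(-3 - 6) = 9/62
Result: (1/62)/(x + 6) - ((1/62)x - 9/62)/(x² - 3x + 8)


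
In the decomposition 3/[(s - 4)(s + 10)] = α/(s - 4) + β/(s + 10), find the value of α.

Cover-up at s = 4: α = 3/(4 + 10) = 3/14


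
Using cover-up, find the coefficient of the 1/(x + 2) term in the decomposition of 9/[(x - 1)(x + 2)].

Cover (x + 2), set x=-2: 9/((x - 1) at x=-2) = 9/(-3) = -3


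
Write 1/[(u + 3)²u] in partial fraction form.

Cover-up at u=0: C = 1/(0 + 3)² = 1/9. Cover-up at u=-3: B = 1/(-3 - 0) = -1/3. Comparing u² coeff: A = -C = -1/9
Result: (-1/9)/(u + 3) - (1/3)/(u + 3)² + (1/9)/u


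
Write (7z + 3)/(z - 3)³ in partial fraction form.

(7z + 3) = P(z - 3)² + Q(z - 3) + R. At z = 3: R = 7·3 + 3 = 24. Coefficients: P = 0, Q = 7
Result: 7/(z - 3)² + 24/(z - 3)³


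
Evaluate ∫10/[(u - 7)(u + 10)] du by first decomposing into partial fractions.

Decompose: 10/[(u - 7)(u + 10)] = (10/17)/(u - 7) - (10/17)/(u + 10). Integrate each term: (10/17) ln|(u - 7)| - (10/17) ln|(u + 10)| + C


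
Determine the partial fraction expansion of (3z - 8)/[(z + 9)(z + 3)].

At z=-9: P = (3·(-9) - 8)/(-9 + 3) = 35/6. At z=-3: Q = (3·(-3) - 8)/(-3 + 9) = -17/6
Result: (35/6)/(z + 9) - (17/6)/(z + 3)


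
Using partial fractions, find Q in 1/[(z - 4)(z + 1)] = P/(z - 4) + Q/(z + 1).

Cover-up at z = -1: Q = 1/(-1 - 4) = -1/5


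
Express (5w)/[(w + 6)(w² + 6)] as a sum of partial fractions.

At w=-6: A = (5·(-6) + 0)/((-6)² + 6) = -5/7. B = -A = 5/7, C = 5 - (-6)·A = 5/7
Result: (-5/7)/(w + 6) + ((5/7)w + 5/7)/(w² + 6)


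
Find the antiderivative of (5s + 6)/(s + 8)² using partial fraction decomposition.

Decompose: α = 5, β = 5·(-8) + 6 = -34, so (5s + 6)/(s + 8)² = 5/(s + 8) - 34/(s + 8)². Integrate: ∫ α/(s + 8) ds = 5 ln|(s + 8)|; ∫ β/(s + 8)² ds = 34/(s + 8). Sum: 5 ln|(s + 8)| + 34/(s + 8) + C


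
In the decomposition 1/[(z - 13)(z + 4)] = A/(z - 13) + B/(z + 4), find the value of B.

Cover-up at z = -4: B = 1/(-4 - 13) = -1/17


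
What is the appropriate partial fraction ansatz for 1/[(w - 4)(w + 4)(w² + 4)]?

Two linear + quadratic: P/(w - 4) + Q/(w + 4) + (Rw + S)/(w² + 4)


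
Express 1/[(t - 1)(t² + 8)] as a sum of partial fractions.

Cover-up at t = 1: α = 1/(1² + 8) = 1/9. Then β = -α = -1/9, γ = -α·(0 + 1) = -1/9
Result: (1/9)/(t - 1) - ((1/9)t + 1/9)/(t² + 8)


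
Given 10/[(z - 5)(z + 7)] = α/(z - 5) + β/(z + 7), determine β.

Cover-up at z = -7: β = 10/(-7 - 5) = -10/12 = -5/6


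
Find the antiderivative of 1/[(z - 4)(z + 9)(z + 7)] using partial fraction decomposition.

Cover-up: α = 1/143, β = 1/26, γ = -1/22. Decomposition: (1/143)/(z - 4) + (1/26)/(z + 9) - (1/22)/(z + 7). Integrate each term: (1/143) ln|(z - 4)| + (1/26) ln|(z + 9)| - (1/22) ln|(z + 7)| + C


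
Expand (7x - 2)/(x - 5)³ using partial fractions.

(7x - 2) = α(x - 5)² + β(x - 5) + γ. At x = 5: γ = 7·5 - 2 = 33. Coefficients: α = 0, β = 7
Result: 7/(x - 5)² + 33/(x - 5)³


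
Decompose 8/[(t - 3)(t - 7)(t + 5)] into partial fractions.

Using cover-up method: P = -1/4, Q = 1/6, R = 1/12
Result: (-1/4)/(t - 3) + (1/6)/(t - 7) + (1/12)/(t + 5)


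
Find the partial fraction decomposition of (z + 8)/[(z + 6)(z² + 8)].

At z=-6: P = (1·(-6) + 8)/((-6)² + 8) = 1/22. Q = -P = -1/22, R = 1 - (-6)·P = 14/11
Result: (1/22)/(z + 6) - ((1/22)z - 14/11)/(z² + 8)


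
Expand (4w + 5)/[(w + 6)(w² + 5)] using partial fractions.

At w=-6: α = (4·(-6) + 5)/((-6)² + 5) = -19/41. β = -α = 19/41, γ = 4 - (-6)·α = 50/41
Result: (-19/41)/(w + 6) + ((19/41)w + 50/41)/(w² + 5)


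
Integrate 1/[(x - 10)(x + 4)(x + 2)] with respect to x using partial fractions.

Cover-up: A = 1/168, B = 1/28, C = -1/24. Decomposition: (1/168)/(x - 10) + (1/28)/(x + 4) - (1/24)/(x + 2). Integrate each term: (1/168) ln|(x - 10)| + (1/28) ln|(x + 4)| - (1/24) ln|(x + 2)| + C


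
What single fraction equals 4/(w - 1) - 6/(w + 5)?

Common denominator (w - 1)(w + 5). Numerator: 4(w + 5) - 6(w - 1) = (4w + 20) - (6w - 6) = -2w + 26
Result: (-2w + 26)/[(w - 1)(w + 5)]


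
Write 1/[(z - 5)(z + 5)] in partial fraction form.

1/(z - 5)(z + 5) = P/(z - 5) + Q/(z + 5). P = 1/(5 + 5) = 1/10, Q = 1/(-5 - 5) = -1/10
Result: (1/10)/(z - 5) - (1/10)/(z + 5)


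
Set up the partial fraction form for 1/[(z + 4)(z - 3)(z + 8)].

Three distinct linear factors: P/(z + 4) + Q/(z - 3) + R/(z + 8)


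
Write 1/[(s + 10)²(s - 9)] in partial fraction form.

Cover-up at s=9: C = 1/(9 + 10)² = 1/361. Cover-up at s=-10: B = 1/(-10 - 9) = -1/19. Comparing s² coeff: A = -C = -1/361
Result: (-1/361)/(s + 10) - (1/19)/(s + 10)² + (1/361)/(s - 9)


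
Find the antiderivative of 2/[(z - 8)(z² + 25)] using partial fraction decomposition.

Cover-up at z=8: A = 2/(8²+25) = 2/89. Coeff matching: B = -2/89, C = -16/89. Decomposition: (2/89)/(z - 8) - ((2/89)z + 16/89)/(z² + 25). Integrate: linear → ln, quadratic → (1/2)ln + arctan: (2/89) ln|(z - 8)| - (1/89) ln(z² + 25) - (16/445) arctan(z/5) + C


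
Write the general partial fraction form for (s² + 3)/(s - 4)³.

Repeated linear factor (power 3): α/(s - 4) + β/(s - 4)² + γ/(s - 4)³


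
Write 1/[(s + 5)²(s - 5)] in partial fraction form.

Cover-up at s=5: γ = 1/(5 + 5)² = 1/100. Cover-up at s=-5: β = 1/(-5 - 5) = -1/10. Comparing s² coeff: α = -γ = -1/100
Result: (-1/100)/(s + 5) - (1/10)/(s + 5)² + (1/100)/(s - 5)


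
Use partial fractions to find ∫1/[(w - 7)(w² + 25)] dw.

Cover-up at w=7: P = 1/(7²+25) = 1/74. Coeff matching: Q = -1/74, R = -7/74. Decomposition: (1/74)/(w - 7) - ((1/74)w + 7/74)/(w² + 25). Integrate: linear → ln, quadratic → (1/2)ln + arctan: (1/74) ln|(w - 7)| - (1/148) ln(w² + 25) - (7/370) arctan(w/5) + C


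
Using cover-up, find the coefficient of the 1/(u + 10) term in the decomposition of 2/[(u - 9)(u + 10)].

Cover (u + 10), set u=-10: 2/((u - 9) at u=-10) = 2/(-19) = -2/19


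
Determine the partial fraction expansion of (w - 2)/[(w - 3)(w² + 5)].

At w=3: A = (1·3 - 2)/(3² + 5) = 1/14. B = -A = -1/14, C = 1 - 3·A = 11/14
Result: (1/14)/(w - 3) - ((1/14)w - 11/14)/(w² + 5)


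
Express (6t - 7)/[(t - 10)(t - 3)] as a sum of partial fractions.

At t=10: A = (6·10 - 7)/(10 - 3) = 53/7. At t=3: B = (6·3 - 7)/(3 - 10) = -11/7
Result: (53/7)/(t - 10) - (11/7)/(t - 3)


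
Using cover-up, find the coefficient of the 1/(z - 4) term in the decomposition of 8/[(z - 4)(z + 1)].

Cover (z - 4), set z=4: 8/((z + 1) at z=4) = 8/(5) = 8/5


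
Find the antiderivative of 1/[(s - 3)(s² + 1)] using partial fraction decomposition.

Cover-up at s=3: A = 1/(3²+1) = 1/10. Coeff matching: B = -1/10, C = -3/10. Decomposition: (1/10)/(s - 3) - ((1/10)s + 3/10)/(s² + 1). Integrate: linear → ln, quadratic → (1/2)ln + arctan: (1/10) ln|(s - 3)| - (1/20) ln(s² + 1) - (3/10) arctan(s) + C


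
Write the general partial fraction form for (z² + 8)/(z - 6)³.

Repeated linear factor (power 3): A/(z - 6) + B/(z - 6)² + C/(z - 6)³


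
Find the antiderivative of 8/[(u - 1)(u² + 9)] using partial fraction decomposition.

Cover-up at u=1: P = 8/(1²+9) = 4/5. Coeff matching: Q = -4/5, R = -4/5. Decomposition: (4/5)/(u - 1) - ((4/5)u + 4/5)/(u² + 9). Integrate: linear → ln, quadratic → (1/2)ln + arctan: (4/5) ln|(u - 1)| - (2/5) ln(u² + 9) - (4/15) arctan(u/3) + C


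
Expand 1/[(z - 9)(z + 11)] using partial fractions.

1/(z - 9)(z + 11) = α/(z - 9) + β/(z + 11). α = 1/(9 + 11) = 1/20, β = 1/(-11 - 9) = -1/20
Result: (1/20)/(z - 9) - (1/20)/(z + 11)


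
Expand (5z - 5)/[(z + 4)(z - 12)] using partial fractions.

At z=-4: α = (5·(-4) - 5)/(-4 - 12) = 25/16. At z=12: β = (5·12 - 5)/(12 + 4) = 55/16
Result: (25/16)/(z + 4) + (55/16)/(z - 12)


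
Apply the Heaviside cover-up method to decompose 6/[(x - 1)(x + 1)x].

Cover (x - 1), x=1: A = 6/[(1 + 1)(1 - 0)] = 3. Cover (x + 1), x=-1: B = 6/[(-1 - 1)(-1 - 0)] = 3. Cover x, x=0: C = 6/[(0 - 1)(0 + 1)] = -6.
Result: 3/(x - 1) + 3/(x + 1) - 6/x


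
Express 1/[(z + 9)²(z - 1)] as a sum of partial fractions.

Cover-up at z=1: γ = 1/(1 + 9)² = 1/100. Cover-up at z=-9: β = 1/(-9 - 1) = -1/10. Comparing z² coeff: α = -γ = -1/100
Result: (-1/100)/(z + 9) - (1/10)/(z + 9)² + (1/100)/(z - 1)


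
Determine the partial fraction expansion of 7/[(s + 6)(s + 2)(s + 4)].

Using cover-up method: P = 7/8, Q = 7/8, R = -7/4
Result: (7/8)/(s + 6) + (7/8)/(s + 2) - (7/4)/(s + 4)


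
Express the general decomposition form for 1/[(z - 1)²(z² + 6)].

Repeated linear + quadratic: α/(z - 1) + β/(z - 1)² + (γz + δ)/(z² + 6)


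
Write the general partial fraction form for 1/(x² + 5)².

Repeated quadratic factor: (Px + Q)/(x² + 5) + (Rx + S)/(x² + 5)²


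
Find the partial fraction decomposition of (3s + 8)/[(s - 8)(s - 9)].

At s=8: α = (3·8 + 8)/(8 - 9) = -32. At s=9: β = (3·9 + 8)/(9 - 8) = 35
Result: -32/(s - 8) + 35/(s - 9)


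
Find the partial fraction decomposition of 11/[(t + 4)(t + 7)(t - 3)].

Using cover-up method: α = -11/21, β = 11/30, γ = 11/70
Result: (-11/21)/(t + 4) + (11/30)/(t + 7) + (11/70)/(t - 3)


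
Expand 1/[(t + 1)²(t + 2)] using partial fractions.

Cover-up at t=-2: R = 1/(-2 + 1)² = 1. Cover-up at t=-1: Q = 1/(-1 + 2) = 1. Comparing t² coeff: P = -R = -1
Result: -1/(t + 1) + 1/(t + 1)² + 1/(t + 2)


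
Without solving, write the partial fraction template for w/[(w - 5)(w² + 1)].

Linear + irreducible quadratic: P/(w - 5) + (Qw + R)/(w² + 1)


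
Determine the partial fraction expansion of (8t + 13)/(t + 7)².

(8t + 13) = α(t + 7) + β. At t = -7: β = 8·(-7) + 13 = -43. Coeff of t: α = 8
Result: 8/(t + 7) - 43/(t + 7)²


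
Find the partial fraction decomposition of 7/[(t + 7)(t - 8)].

7/(t + 7)(t - 8) = α/(t + 7) + β/(t - 8). α = 7/(-7 - 8) = -7/15, β = 7/(8 + 7) = 7/15
Result: (-7/15)/(t + 7) + (7/15)/(t - 8)


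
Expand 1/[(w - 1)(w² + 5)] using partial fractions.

Cover-up at w = 1: P = 1/(1² + 5) = 1/6. Then Q = -P = -1/6, R = -P·(0 + 1) = -1/6
Result: (1/6)/(w - 1) - ((1/6)w + 1/6)/(w² + 5)


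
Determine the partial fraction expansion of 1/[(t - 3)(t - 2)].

1/(t - 3)(t - 2) = P/(t - 3) + Q/(t - 2). P = 1/(3 - 2) = 1, Q = 1/(2 - 3) = -1
Result: 1/(t - 3) - 1/(t - 2)


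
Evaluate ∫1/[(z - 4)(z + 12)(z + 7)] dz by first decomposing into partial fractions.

Cover-up: P = 1/176, Q = 1/80, R = -1/55. Decomposition: (1/176)/(z - 4) + (1/80)/(z + 12) - (1/55)/(z + 7). Integrate each term: (1/176) ln|(z - 4)| + (1/80) ln|(z + 12)| - (1/55) ln|(z + 7)| + C


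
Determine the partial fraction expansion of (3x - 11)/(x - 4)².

(3x - 11) = P(x - 4) + Q. At x = 4: Q = 3·4 - 11 = 1. Coeff of x: P = 3
Result: 3/(x - 4) + 1/(x - 4)²


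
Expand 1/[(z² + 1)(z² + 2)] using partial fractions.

Coefficient matching gives α = γ = 0, β = 1/(2-1) = 1, δ = -β = -1
Result: 1/(z² + 1) - 1/(z² + 2)


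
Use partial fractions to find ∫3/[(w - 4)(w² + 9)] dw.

Cover-up at w=4: A = 3/(4²+9) = 3/25. Coeff matching: B = -3/25, C = -12/25. Decomposition: (3/25)/(w - 4) - ((3/25)w + 12/25)/(w² + 9). Integrate: linear → ln, quadratic → (1/2)ln + arctan: (3/25) ln|(w - 4)| - (3/50) ln(w² + 9) - (4/25) arctan(w/3) + C


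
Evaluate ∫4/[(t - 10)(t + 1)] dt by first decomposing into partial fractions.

Decompose: 4/[(t - 10)(t + 1)] = (4/11)/(t - 10) - (4/11)/(t + 1). Integrate each term: (4/11) ln|(t - 10)| - (4/11) ln|(t + 1)| + C


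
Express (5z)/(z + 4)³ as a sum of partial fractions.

(5z) = P(z + 4)² + Q(z + 4) + R. At z = -4: R = 5·(-4) + 0 = -20. Coefficients: P = 0, Q = 5
Result: 5/(z + 4)² - 20/(z + 4)³


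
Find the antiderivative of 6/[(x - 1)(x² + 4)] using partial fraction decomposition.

Cover-up at x=1: A = 6/(1²+4) = 6/5. Coeff matching: B = -6/5, C = -6/5. Decomposition: (6/5)/(x - 1) - ((6/5)x + 6/5)/(x² + 4). Integrate: linear → ln, quadratic → (1/2)ln + arctan: (6/5) ln|(x - 1)| - (3/5) ln(x² + 4) - (3/5) arctan(x/2) + C


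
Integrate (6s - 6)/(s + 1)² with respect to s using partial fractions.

Decompose: α = 6, β = 6·(-1) - 6 = -12, so (6s - 6)/(s + 1)² = 6/(s + 1) - 12/(s + 1)². Integrate: ∫ α/(s + 1) ds = 6 ln|(s + 1)|; ∫ β/(s + 1)² ds = 12/(s + 1). Sum: 6 ln|(s + 1)| + 12/(s + 1) + C


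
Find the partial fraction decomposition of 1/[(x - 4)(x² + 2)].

Cover-up at x = 4: α = 1/(4² + 2) = 1/18. Then β = -α = -1/18, γ = -α·(0 + 4) = -2/9
Result: (1/18)/(x - 4) - ((1/18)x + 2/9)/(x² + 2)


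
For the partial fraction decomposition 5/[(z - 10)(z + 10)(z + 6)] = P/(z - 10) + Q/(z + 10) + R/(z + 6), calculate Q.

Cover-up at z = -10: Q = 5/[(-10 - 10)(-10 + 6)] = 5/[(-20)(-4)] = 5/80 = 1/16


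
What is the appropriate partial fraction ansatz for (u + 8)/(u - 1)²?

Repeated linear factor: P/(u - 1) + Q/(u - 1)²


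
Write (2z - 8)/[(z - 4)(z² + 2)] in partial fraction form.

At z=4: P = (2·4 - 8)/(4² + 2) = 0. Q = -P = 0, R = 2 - 4·P = 2
Result: (2)/(z² + 2)


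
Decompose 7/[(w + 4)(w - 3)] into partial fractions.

7/(w + 4)(w - 3) = A/(w + 4) + B/(w - 3). A = 7/(-4 - 3) = -1, B = 7/(3 + 4) = 1
Result: -1/(w + 4) + 1/(w - 3)


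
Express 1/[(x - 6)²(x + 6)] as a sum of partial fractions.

Cover-up at x=-6: C = 1/(-6 - 6)² = 1/144. Cover-up at x=6: B = 1/(6 + 6) = 1/12. Comparing x² coeff: A = -C = -1/144
Result: (-1/144)/(x - 6) + (1/12)/(x - 6)² + (1/144)/(x + 6)


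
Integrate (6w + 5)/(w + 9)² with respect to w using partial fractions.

Decompose: P = 6, Q = 6·(-9) + 5 = -49, so (6w + 5)/(w + 9)² = 6/(w + 9) - 49/(w + 9)². Integrate: ∫ P/(w + 9) dw = 6 ln|(w + 9)|; ∫ Q/(w + 9)² dw = 49/(w + 9). Sum: 6 ln|(w + 9)| + 49/(w + 9) + C


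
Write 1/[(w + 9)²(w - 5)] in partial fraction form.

Cover-up at w=5: C = 1/(5 + 9)² = 1/196. Cover-up at w=-9: B = 1/(-9 - 5) = -1/14. Comparing w² coeff: A = -C = -1/196
Result: (-1/196)/(w + 9) - (1/14)/(w + 9)² + (1/196)/(w - 5)


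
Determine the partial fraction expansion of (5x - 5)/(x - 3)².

(5x - 5) = α(x - 3) + β. At x = 3: β = 5·3 - 5 = 10. Coeff of x: α = 5
Result: 5/(x - 3) + 10/(x - 3)²


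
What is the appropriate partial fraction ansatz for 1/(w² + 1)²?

Repeated quadratic factor: (Aw + B)/(w² + 1) + (Cw + D)/(w² + 1)²


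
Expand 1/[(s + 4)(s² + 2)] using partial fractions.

Cover-up at s = -4: P = 1/((-4)² + 2) = 1/18. Then Q = -P = -1/18, R = -P·(0 - 4) = 2/9
Result: (1/18)/(s + 4) - ((1/18)s - 2/9)/(s² + 2)


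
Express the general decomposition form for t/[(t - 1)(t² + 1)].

Linear + irreducible quadratic: P/(t - 1) + (Qt + R)/(t² + 1)


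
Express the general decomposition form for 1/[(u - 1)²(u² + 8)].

Repeated linear + quadratic: A/(u - 1) + B/(u - 1)² + (Cu + D)/(u² + 8)


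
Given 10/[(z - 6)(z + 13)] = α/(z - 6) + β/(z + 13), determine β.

Cover-up at z = -13: β = 10/(-13 - 6) = -10/19


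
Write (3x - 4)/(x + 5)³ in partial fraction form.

(3x - 4) = α(x + 5)² + β(x + 5) + γ. At x = -5: γ = 3·(-5) - 4 = -19. Coefficients: α = 0, β = 3
Result: 3/(x + 5)² - 19/(x + 5)³


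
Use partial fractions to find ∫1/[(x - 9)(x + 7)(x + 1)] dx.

Cover-up: A = 1/160, B = 1/96, C = -1/60. Decomposition: (1/160)/(x - 9) + (1/96)/(x + 7) - (1/60)/(x + 1). Integrate each term: (1/160) ln|(x - 9)| + (1/96) ln|(x + 7)| - (1/60) ln|(x + 1)| + C


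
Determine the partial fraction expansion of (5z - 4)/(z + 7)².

(5z - 4) = A(z + 7) + B. At z = -7: B = 5·(-7) - 4 = -39. Coeff of z: A = 5
Result: 5/(z + 7) - 39/(z + 7)²


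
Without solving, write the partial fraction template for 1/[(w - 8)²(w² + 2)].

Repeated linear + quadratic: P/(w - 8) + Q/(w - 8)² + (Rw + S)/(w² + 2)


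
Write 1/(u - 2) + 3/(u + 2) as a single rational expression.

Common denominator (u - 2)(u + 2). Numerator: 1(u + 2) + 3(u - 2) = (u + 2) + (3u - 6) = 4u - 4
Result: (4u - 4)/[(u - 2)(u + 2)]


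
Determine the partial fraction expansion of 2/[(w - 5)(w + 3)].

2/(w - 5)(w + 3) = P/(w - 5) + Q/(w + 3). P = 2/(5 + 3) = 1/4, Q = 2/(-3 - 5) = -1/4
Result: (1/4)/(w - 5) - (1/4)/(w + 3)


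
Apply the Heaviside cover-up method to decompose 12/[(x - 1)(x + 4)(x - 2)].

Cover (x - 1), x=1: P = 12/[(1 + 4)(1 - 2)] = -12/5. Cover (x + 4), x=-4: Q = 12/[(-4 - 1)(-4 - 2)] = 2/5. Cover (x - 2), x=2: R = 12/[(2 - 1)(2 + 4)] = 2.
Result: (-12/5)/(x - 1) + (2/5)/(x + 4) + 2/(x - 2)


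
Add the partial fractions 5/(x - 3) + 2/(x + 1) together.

Common denominator (x - 3)(x + 1). Numerator: 5(x + 1) + 2(x - 3) = (5x + 5) + (2x - 6) = 7x - 1
Result: (7x - 1)/[(x - 3)(x + 1)]


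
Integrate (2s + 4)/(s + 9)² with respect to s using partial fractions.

Decompose: A = 2, B = 2·(-9) + 4 = -14, so (2s + 4)/(s + 9)² = 2/(s + 9) - 14/(s + 9)². Integrate: ∫ A/(s + 9) ds = 2 ln|(s + 9)|; ∫ B/(s + 9)² ds = 14/(s + 9). Sum: 2 ln|(s + 9)| + 14/(s + 9) + C


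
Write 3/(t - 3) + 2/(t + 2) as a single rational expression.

Common denominator (t - 3)(t + 2). Numerator: 3(t + 2) + 2(t - 3) = (3t + 6) + (2t - 6) = 5t
Result: (5t)/[(t - 3)(t + 2)]


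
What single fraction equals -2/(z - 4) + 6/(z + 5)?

Common denominator (z - 4)(z + 5). Numerator: -2(z + 5) + 6(z - 4) = (-2z - 10) + (6z - 24) = 4z - 34
Result: (4z - 34)/[(z - 4)(z + 5)]


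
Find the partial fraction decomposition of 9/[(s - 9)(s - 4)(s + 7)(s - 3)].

Using Heaviside cover-up: (3/160)/(s - 9) - (9/55)/(s - 4) - (9/1760)/(s + 7) + (3/20)/(s - 3)


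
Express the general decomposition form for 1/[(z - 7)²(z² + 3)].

Repeated linear + quadratic: A/(z - 7) + B/(z - 7)² + (Cz + D)/(z² + 3)


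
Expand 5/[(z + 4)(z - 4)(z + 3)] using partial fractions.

Using cover-up method: α = 5/8, β = 5/56, γ = -5/7
Result: (5/8)/(z + 4) + (5/56)/(z - 4) - (5/7)/(z + 3)


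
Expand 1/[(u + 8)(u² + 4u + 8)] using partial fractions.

Cover-up at u = -8: A = 1/((-8)² + 4·(-8) + 8) = 1/40. Then B = -A = -1/40, C = -A·(4 - 8) = 1/10
Result: (1/40)/(u + 8) - ((1/40)u - 1/10)/(u² + 4u + 8)


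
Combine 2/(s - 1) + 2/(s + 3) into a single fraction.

Common denominator (s - 1)(s + 3). Numerator: 2(s + 3) + 2(s - 1) = (2s + 6) + (2s - 2) = 4s + 4
Result: (4s + 4)/[(s - 1)(s + 3)]


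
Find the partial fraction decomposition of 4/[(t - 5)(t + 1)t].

Using cover-up method: A = 2/15, B = 2/3, C = -4/5
Result: (2/15)/(t - 5) + (2/3)/(t + 1) - (4/5)/t


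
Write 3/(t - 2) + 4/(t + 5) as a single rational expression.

Common denominator (t - 2)(t + 5). Numerator: 3(t + 5) + 4(t - 2) = (3t + 15) + (4t - 8) = 7t + 7
Result: (7t + 7)/[(t - 2)(t + 5)]


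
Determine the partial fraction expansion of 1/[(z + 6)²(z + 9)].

Cover-up at z=-9: R = 1/(-9 + 6)² = 1/9. Cover-up at z=-6: Q = 1/(-6 + 9) = 1/3. Comparing z² coeff: P = -R = -1/9
Result: (-1/9)/(z + 6) + (1/3)/(z + 6)² + (1/9)/(z + 9)


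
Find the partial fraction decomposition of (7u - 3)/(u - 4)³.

(7u - 3) = A(u - 4)² + B(u - 4) + C. At u = 4: C = 7·4 - 3 = 25. Coefficients: A = 0, B = 7
Result: 7/(u - 4)² + 25/(u - 4)³


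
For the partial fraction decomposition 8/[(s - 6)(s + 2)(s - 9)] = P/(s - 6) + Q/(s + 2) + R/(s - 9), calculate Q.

Cover-up at s = -2: Q = 8/[(-2 - 6)(-2 - 9)] = 8/[(-8)(-11)] = 8/88 = 1/11


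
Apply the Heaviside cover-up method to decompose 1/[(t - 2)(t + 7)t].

Cover (t - 2), t=2: P = 1/[(2 + 7)(2 - 0)] = 1/18. Cover (t + 7), t=-7: Q = 1/[(-7 - 2)(-7 - 0)] = 1/63. Cover t, t=0: R = 1/[(0 - 2)(0 + 7)] = -1/14.
Result: (1/18)/(t - 2) + (1/63)/(t + 7) - (1/14)/t


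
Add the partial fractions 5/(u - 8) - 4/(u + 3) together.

Common denominator (u - 8)(u + 3). Numerator: 5(u + 3) - 4(u - 8) = (5u + 15) - (4u - 32) = u + 47
Result: (u + 47)/[(u - 8)(u + 3)]


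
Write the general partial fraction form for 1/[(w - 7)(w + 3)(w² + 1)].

Two linear + quadratic: α/(w - 7) + β/(w + 3) + (γw + δ)/(w² + 1)


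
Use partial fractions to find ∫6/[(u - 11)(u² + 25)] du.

Cover-up at u=11: A = 6/(11²+25) = 3/73. Coeff matching: B = -3/73, C = -33/73. Decomposition: (3/73)/(u - 11) - ((3/73)u + 33/73)/(u² + 25). Integrate: linear → ln, quadratic → (1/2)ln + arctan: (3/73) ln|(u - 11)| - (3/146) ln(u² + 25) - (33/365) arctan(u/5) + C


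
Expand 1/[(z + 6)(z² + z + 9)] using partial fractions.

Cover-up at z = -6: P = 1/((-6)² + 1·(-6) + 9) = 1/39. Then Q = -P = -1/39, R = -P·(1 - 6) = 5/39
Result: (1/39)/(z + 6) - ((1/39)z - 5/39)/(z² + z + 9)


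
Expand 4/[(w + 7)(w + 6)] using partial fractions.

4/(w + 7)(w + 6) = A/(w + 7) + B/(w + 6). A = 4/(-7 + 6) = -4, B = 4/(-6 + 7) = 4
Result: -4/(w + 7) + 4/(w + 6)


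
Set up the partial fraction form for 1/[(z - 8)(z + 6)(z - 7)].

Three distinct linear factors: P/(z - 8) + Q/(z + 6) + R/(z - 7)


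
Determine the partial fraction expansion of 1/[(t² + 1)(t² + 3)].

Coefficient matching gives A = C = 0, B = 1/(3-1) = 1/2, D = -B = -1/2
Result: (1/2)/(t² + 1) - (1/2)/(t² + 3)
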